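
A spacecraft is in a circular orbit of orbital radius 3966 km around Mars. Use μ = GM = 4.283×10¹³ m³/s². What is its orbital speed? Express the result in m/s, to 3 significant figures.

r = 3966 km = 3.966×10⁶ m.
For a circular orbit v = √(μ/r) = √(4.283×10¹³ / 3.966×10⁶) = √(1.080×10⁷) = 3286 m/s.

v ≈ 3290 m/s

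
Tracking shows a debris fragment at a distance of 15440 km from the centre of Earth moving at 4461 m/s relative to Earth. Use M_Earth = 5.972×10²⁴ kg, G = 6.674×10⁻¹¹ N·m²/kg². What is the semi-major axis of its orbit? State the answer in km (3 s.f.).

a ≈ 12600 km

μ = GM = 6.674×10⁻¹¹ × 5.972×10²⁴ = 3.986×10¹⁴ m³/s².
r = 1.544×10⁷ m.
Specific orbital energy ε = v²/2 − μ/r = (4461)²/2 − 3.986×10¹⁴/1.544×10⁷ = -1.586×10⁷ J/kg.
Since ε = −μ/(2a), a = −μ/(2ε) = 1.256×10⁷ m = 12562 km.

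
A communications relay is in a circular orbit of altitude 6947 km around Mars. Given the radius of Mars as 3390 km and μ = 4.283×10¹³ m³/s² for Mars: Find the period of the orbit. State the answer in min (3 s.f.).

r = 3390 + 6947 = 10337 km = 1.0337×10⁷ m.
Kepler's third law: T = 2π√(r³/μ) = 2π√((1.034×10⁷)³ / 4.283×10¹³).
r³/μ = 2.579×10⁷ s², so T = 2π × 5.078×10³ = 3.191×10⁴ s.
Converting: 3.191×10⁴ s ÷ 60.00 = 531.8 min.

T ≈ 532 min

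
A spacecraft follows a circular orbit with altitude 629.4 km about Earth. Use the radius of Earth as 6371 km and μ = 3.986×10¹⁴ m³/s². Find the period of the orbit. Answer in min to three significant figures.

r = 6371 + 629.4 = 7000.4 km = 7.0004×10⁶ m.
Kepler's third law: T = 2π√(r³/μ) = 2π√((7.000×10⁶)³ / 3.986×10¹⁴).
r³/μ = 8.607×10⁵ s², so T = 2π × 9.277×10² = 5.829×10³ s.
Converting: 5.829×10³ s ÷ 60.00 = 97.15 min.

T ≈ 97.2 min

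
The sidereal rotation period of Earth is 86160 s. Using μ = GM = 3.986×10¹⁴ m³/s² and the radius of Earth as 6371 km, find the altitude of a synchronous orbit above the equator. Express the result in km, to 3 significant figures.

h_sync ≈ 35800 km

A synchronous orbit has period T, so by Kepler's third law a = (μT²/4π²)^(1/3).
μT²/4π² = 3.986×10¹⁴ × (8.616×10⁴)² / 39.48 = 7.495×10²² m³.
a = 4.216×10⁷ m = 42163 km.
Altitude h = a − R = 42163 − 6371 = 35792 km.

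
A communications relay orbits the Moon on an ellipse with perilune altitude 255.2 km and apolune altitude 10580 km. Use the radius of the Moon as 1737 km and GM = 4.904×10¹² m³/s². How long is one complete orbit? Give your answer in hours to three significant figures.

T ≈ 15.1 hours

r_p = 1737 + 255.2 = 1992.2 km = 1.9922×10⁶ m.
r_a = 1737 + 10580 = 12317 km = 1.2317×10⁷ m.
Semi-major axis a = (r_p + r_a)/2 = (1992.2 + 12317)/2 = 7154.6 km = 7.155×10⁶ m.
By Kepler's third law T = 2π√(a³/μ) = 2π × 8.642×10³ = 5.430×10⁴ s.
= 15.08 hours.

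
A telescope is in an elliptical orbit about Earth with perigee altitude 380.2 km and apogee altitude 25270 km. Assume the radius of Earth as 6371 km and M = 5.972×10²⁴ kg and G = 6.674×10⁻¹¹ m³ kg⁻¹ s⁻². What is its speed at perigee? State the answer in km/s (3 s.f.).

v ≈ 9.86 km/s

μ = GM = 6.674×10⁻¹¹ × 5.972×10²⁴ = 3.986×10¹⁴ m³/s².
r_p = 6371 + 380.2 = 6751.2 km = 6.7512×10⁶ m.
r_a = 6371 + 25270 = 31641 km = 3.1641×10⁷ m.
Semi-major axis a = (r_p + r_a)/2 = 19196 km = 1.920×10⁷ m.
Vis-viva: v² = μ(2/r − 1/a) = 3.986×10¹⁴ × (2.962×10⁻⁷ − 5.209×10⁻⁸) = 9.731×10⁷ m²/s².
v = 9865 m/s = 9.865 km/s.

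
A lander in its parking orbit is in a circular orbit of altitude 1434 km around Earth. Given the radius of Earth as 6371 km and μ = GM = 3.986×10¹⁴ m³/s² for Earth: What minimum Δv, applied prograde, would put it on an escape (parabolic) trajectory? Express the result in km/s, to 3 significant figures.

Δv ≈ 2.96 km/s

r = 6371 + 1434 = 7805.0 km = 7.8050×10⁶ m.
Circular speed v_c = √(μ/r) = 7146 m/s.
Escape speed v_esc = √(2μ/r) = √2 × v_c = 10110 m/s.
Δv = v_esc − v_c = 2960 m/s = 2.960 km/s.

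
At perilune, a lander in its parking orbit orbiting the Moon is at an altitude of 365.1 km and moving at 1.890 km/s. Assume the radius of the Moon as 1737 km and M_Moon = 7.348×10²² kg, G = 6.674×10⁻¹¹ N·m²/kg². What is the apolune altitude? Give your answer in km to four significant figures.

μ = GM = 6.674×10⁻¹¹ × 7.348×10²² = 4.904×10¹² m³/s².
r_p = 1737 + 365.1 = 2102.1 km = 2.102×10⁶ m.
Specific energy ε = v²/2 − μ/r = -5.469×10⁵ J/kg, so a = −μ/(2ε) = 4.484×10⁶ m.
The apsides satisfy r_p + r_a = 2a, so the apolune radius is 2a − r_p = 6.865×10⁶ m = 6865.2 km.
Apolune altitude = 6865.2 − 1737 = 5128.2 km.

apolune altitude ≈ 5128 km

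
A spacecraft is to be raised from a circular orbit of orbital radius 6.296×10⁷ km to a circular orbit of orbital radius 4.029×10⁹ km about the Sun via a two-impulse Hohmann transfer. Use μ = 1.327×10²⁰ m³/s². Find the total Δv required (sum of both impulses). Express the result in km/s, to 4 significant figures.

Δv_total ≈ 23.25 km/s

r₁ = 6.296×10⁷ km = 6.296×10¹⁰ m.
r₂ = 4.029×10⁹ km = 4.029×10¹² m.
Transfer ellipse a_t = (r₁ + r₂)/2 = 2.046×10¹² m.
At r₁: circular v_c1 = √(μ/r₁) = 45910 m/s; transfer-perihelion v_p = √[μ(2/r₁ − 1/a_t)] = 64420 m/s.
Δv₁ = v_p − v_c1 = 18510 m/s.
At r₂: circular v_c2 = √(μ/r₂) = 5739 m/s; transfer-aphelion v_a = √[μ(2/r₂ − 1/a_t)] = 1007 m/s.
Δv₂ = v_c2 − v_a = 4732 m/s.
Total Δv = Δv₁ + Δv₂ = 23250 m/s = 23.25 km/s.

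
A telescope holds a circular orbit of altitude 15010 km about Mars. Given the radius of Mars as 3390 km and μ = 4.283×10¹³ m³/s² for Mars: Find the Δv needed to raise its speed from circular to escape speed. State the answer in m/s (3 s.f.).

Δv ≈ 632 m/s

r = 3390 + 15010 = 18400 km = 1.8400×10⁷ m.
Circular speed v_c = √(μ/r) = 1526 m/s.
Escape speed v_esc = √(2μ/r) = √2 × v_c = 2158 m/s.
Δv = v_esc − v_c = 632.0 m/s.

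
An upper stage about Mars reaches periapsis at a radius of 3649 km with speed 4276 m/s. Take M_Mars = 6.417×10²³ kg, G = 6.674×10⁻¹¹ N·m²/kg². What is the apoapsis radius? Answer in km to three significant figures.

apoapsis radius ≈ 12900 km

μ = GM = 6.674×10⁻¹¹ × 6.417×10²³ = 4.283×10¹³ m³/s².
r_p = 3.649×10⁶ m.
Specific energy ε = v²/2 − μ/r = -2.595×10⁶ J/kg, so a = −μ/(2ε) = 8.253×10⁶ m.
The apsides satisfy r_p + r_a = 2a, so the apoapsis radius is 2a − r_p = 1.286×10⁷ m = 12857 km.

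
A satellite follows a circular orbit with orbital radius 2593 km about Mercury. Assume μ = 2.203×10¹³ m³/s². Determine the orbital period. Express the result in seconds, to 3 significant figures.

T ≈ 5590 seconds

r = 2593 km = 2.593×10⁶ m.
Kepler's third law: T = 2π√(r³/μ) = 2π√((2.593×10⁶)³ / 2.203×10¹³).
r³/μ = 7.914×10⁵ s², so T = 2π × 8.896×10² = 5.590×10³ s.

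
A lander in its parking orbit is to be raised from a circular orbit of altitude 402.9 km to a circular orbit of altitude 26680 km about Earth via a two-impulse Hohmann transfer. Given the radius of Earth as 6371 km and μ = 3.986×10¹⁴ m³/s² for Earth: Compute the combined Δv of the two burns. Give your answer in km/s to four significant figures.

Δv_total ≈ 3.659 km/s

r₁ = 6371 + 402.9 = 6773.9 km = 6.7739×10⁶ m.
r₂ = 6371 + 26680 = 33051 km = 3.3051×10⁷ m.
Transfer ellipse a_t = (r₁ + r₂)/2 = 1.991×10⁷ m.
At r₁: circular v_c1 = √(μ/r₁) = 7671 m/s; transfer-perigee v_p = √[μ(2/r₁ − 1/a_t)] = 9883 m/s.
Δv₁ = v_p − v_c1 = 2212 m/s.
At r₂: circular v_c2 = √(μ/r₂) = 3473 m/s; transfer-apogee v_a = √[μ(2/r₂ − 1/a_t)] = 2026 m/s.
Δv₂ = v_c2 − v_a = 1447 m/s.
Total Δv = Δv₁ + Δv₂ = 3659 m/s = 3.659 km/s.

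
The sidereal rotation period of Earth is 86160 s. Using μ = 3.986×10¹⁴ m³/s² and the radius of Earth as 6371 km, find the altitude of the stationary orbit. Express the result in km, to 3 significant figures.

h_sync ≈ 35800 km

A synchronous orbit has period T, so by Kepler's third law a = (μT²/4π²)^(1/3).
μT²/4π² = 3.986×10¹⁴ × (8.616×10⁴)² / 39.48 = 7.495×10²² m³.
a = 4.216×10⁷ m = 42163 km.
Altitude h = a − R = 42163 − 6371 = 35792 km.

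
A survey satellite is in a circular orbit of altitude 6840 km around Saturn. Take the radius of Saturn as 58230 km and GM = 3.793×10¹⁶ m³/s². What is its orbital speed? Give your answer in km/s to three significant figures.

v ≈ 24.1 km/s

r = 58230 + 6840 = 65070 km = 6.5070×10⁷ m.
For a circular orbit v = √(μ/r) = √(3.793×10¹⁶ / 6.507×10⁷) = √(5.829×10⁸) = 24140 m/s.
That is 24.14 km/s.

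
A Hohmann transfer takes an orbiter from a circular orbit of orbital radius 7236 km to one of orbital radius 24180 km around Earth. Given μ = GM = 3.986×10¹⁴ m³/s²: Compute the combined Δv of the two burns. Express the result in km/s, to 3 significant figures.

Δv_total ≈ 3.09 km/s

r₁ = 7236 km = 7.236×10⁶ m.
r₂ = 24180 km = 2.418×10⁷ m.
Transfer ellipse a_t = (r₁ + r₂)/2 = 1.571×10⁷ m.
At r₁: circular v_c1 = √(μ/r₁) = 7422 m/s; transfer-perigee v_p = √[μ(2/r₁ − 1/a_t)] = 9208 m/s.
Δv₁ = v_p − v_c1 = 1786 m/s.
At r₂: circular v_c2 = √(μ/r₂) = 4060 m/s; transfer-apogee v_a = √[μ(2/r₂ − 1/a_t)] = 2756 m/s.
Δv₂ = v_c2 − v_a = 1304 m/s.
Total Δv = Δv₁ + Δv₂ = 3091 m/s = 3.091 km/s.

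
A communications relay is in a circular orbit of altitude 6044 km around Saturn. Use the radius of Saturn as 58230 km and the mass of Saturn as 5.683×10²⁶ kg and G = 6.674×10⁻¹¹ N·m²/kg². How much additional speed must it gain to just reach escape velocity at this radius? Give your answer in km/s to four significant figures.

Δv ≈ 10.06 km/s

μ = GM = 6.674×10⁻¹¹ × 5.683×10²⁶ = 3.793×10¹⁶ m³/s².
r = 58230 + 6044 = 64274 km = 6.4274×10⁷ m.
Circular speed v_c = √(μ/r) = 24290 m/s.
Escape speed v_esc = √(2μ/r) = √2 × v_c = 34350 m/s.
Δv = v_esc − v_c = 10060 m/s = 10.06 km/s.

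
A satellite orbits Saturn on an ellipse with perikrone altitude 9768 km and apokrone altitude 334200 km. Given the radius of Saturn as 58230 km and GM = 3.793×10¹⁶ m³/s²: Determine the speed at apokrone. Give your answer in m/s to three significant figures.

v ≈ 5340 m/s

r_p = 58230 + 9768 = 67998 km = 6.7998×10⁷ m.
r_a = 58230 + 334200 = 392430 km = 3.9243×10⁸ m.
Semi-major axis a = (r_p + r_a)/2 = 2.3021×10⁵ km = 2.302×10⁸ m.
Vis-viva: v² = μ(2/r − 1/a) = 3.793×10¹⁶ × (5.096×10⁻⁹ − 4.344×10⁻⁹) = 2.855×10⁷ m²/s².
v = 5343 m/s.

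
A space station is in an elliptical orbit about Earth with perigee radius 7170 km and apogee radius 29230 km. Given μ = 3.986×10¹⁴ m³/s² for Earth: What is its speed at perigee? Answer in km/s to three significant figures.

v ≈ 9.45 km/s

Semi-major axis a = (r_p + r_a)/2 = 18200 km = 1.820×10⁷ m.
Vis-viva: v² = μ(2/r − 1/a) = 3.986×10¹⁴ × (2.789×10⁻⁷ − 5.495×10⁻⁸) = 8.928×10⁷ m²/s².
v = 9449 m/s = 9.449 km/s.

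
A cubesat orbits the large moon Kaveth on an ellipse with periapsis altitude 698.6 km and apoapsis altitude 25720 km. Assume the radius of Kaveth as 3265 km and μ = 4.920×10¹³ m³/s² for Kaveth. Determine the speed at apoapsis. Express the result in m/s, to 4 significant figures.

r_p = 3265 + 698.6 = 3963.6 km = 3.9636×10⁶ m.
r_a = 3265 + 25720 = 28985 km = 2.8985×10⁷ m.
Semi-major axis a = (r_p + r_a)/2 = 16474 km = 1.647×10⁷ m.
Vis-viva: v² = μ(2/r − 1/a) = 4.920×10¹³ × (6.900×10⁻⁸ − 6.070×10⁻⁸) = 4.084×10⁵ m²/s².
v = 639.1 m/s.

v ≈ 639.1 m/s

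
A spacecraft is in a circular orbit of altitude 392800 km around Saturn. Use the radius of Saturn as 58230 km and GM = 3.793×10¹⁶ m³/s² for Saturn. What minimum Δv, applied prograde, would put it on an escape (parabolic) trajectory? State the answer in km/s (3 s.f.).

r = 58230 + 392800 = 451030 km = 4.5103×10⁸ m.
Circular speed v_c = √(μ/r) = 9170 m/s.
Escape speed v_esc = √(2μ/r) = √2 × v_c = 12970 m/s.
Δv = v_esc − v_c = 3799 m/s = 3.799 km/s.

Δv ≈ 3.80 km/s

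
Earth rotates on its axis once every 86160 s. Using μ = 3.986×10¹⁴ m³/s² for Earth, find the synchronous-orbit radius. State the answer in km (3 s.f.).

A synchronous orbit has period T, so by Kepler's third law a = (μT²/4π²)^(1/3).
μT²/4π² = 3.986×10¹⁴ × (8.616×10⁴)² / 39.48 = 7.495×10²² m³.
a = 4.216×10⁷ m = 42163 km.

r_sync ≈ 42200 km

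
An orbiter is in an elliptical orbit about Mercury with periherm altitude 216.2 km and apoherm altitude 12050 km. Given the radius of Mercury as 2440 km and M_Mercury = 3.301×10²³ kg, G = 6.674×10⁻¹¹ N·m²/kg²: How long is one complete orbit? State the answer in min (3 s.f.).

T ≈ 560 min

μ = GM = 6.674×10⁻¹¹ × 3.301×10²³ = 2.203×10¹³ m³/s².
r_p = 2440 + 216.2 = 2656.2 km = 2.6562×10⁶ m.
r_a = 2440 + 12050 = 14490 km = 1.4490×10⁷ m.
Semi-major axis a = (r_p + r_a)/2 = (2656.2 + 14490)/2 = 8573.1 km = 8.573×10⁶ m.
By Kepler's third law T = 2π√(a³/μ) = 2π × 5.348×10³ = 3.360×10⁴ s.
= 560.0 min.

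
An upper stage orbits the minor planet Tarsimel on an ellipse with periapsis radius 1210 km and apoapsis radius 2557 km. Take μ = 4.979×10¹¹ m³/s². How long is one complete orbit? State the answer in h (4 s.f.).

Semi-major axis a = (r_p + r_a)/2 = (1210.0 + 2557.0)/2 = 1883.5 km = 1.884×10⁶ m.
By Kepler's third law T = 2π√(a³/μ) = 2π × 3.663×10³ = 2.302×10⁴ s.
= 6.394 h.

T ≈ 6.394 h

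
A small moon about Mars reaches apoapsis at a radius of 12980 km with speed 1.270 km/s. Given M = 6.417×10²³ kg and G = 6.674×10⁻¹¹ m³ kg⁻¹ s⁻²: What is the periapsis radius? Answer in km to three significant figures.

periapsis radius ≈ 4200 km

μ = GM = 6.674×10⁻¹¹ × 6.417×10²³ = 4.283×10¹³ m³/s².
r_a = 1.298×10⁷ m.
Specific energy ε = v²/2 − μ/r = -2.493×10⁶ J/kg, so a = −μ/(2ε) = 8.589×10⁶ m.
The apsides satisfy r_p + r_a = 2a, so the periapsis radius is 2a − r_a = 4.199×10⁶ m = 4198.8 km.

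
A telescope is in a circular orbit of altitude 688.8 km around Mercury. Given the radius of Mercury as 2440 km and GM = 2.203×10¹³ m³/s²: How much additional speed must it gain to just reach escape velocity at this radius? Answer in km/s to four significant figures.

r = 2440 + 688.8 = 3128.8 km = 3.1288×10⁶ m.
Circular speed v_c = √(μ/r) = 2653 m/s.
Escape speed v_esc = √(2μ/r) = √2 × v_c = 3753 m/s.
Δv = v_esc − v_c = 1099 m/s = 1.099 km/s.

Δv ≈ 1.099 km/s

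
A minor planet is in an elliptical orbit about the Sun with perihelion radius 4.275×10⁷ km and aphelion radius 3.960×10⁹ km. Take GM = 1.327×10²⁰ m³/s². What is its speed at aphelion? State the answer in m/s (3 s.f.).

Semi-major axis a = (r_p + r_a)/2 = 2.0014×10⁹ km = 2.001×10¹² m.
Vis-viva: v² = μ(2/r − 1/a) = 1.327×10²⁰ × (5.051×10⁻¹³ − 4.997×10⁻¹³) = 7.158×10⁵ m²/s².
v = 846.0 m/s.

v ≈ 846 m/s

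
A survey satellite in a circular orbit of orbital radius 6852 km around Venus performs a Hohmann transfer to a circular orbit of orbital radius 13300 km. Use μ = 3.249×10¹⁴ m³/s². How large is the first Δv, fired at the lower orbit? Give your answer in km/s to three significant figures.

r₁ = 6852 km = 6.852×10⁶ m.
r₂ = 13300 km = 1.330×10⁷ m.
Transfer ellipse a_t = (r₁ + r₂)/2 = 1.008×10⁷ m.
At r₁: circular v_c1 = √(μ/r₁) = 6886 m/s; transfer-periapsis v_p = √[μ(2/r₁ − 1/a_t)] = 7911 m/s.
Δv₁ = v_p − v_c1 = 1025 m/s.
= 1.025 km/s.

Δv ≈ 1.03 km/s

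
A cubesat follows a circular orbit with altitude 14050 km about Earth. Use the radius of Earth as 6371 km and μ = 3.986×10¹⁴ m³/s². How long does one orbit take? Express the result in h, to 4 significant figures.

r = 6371 + 14050 = 20421 km = 2.0421×10⁷ m.
Kepler's third law: T = 2π√(r³/μ) = 2π√((2.042×10⁷)³ / 3.986×10¹⁴).
r³/μ = 2.136×10⁷ s², so T = 2π × 4.622×10³ = 2.904×10⁴ s.
Converting: 2.904×10⁴ s ÷ 3600 = 8.067 h.

T ≈ 8.067 h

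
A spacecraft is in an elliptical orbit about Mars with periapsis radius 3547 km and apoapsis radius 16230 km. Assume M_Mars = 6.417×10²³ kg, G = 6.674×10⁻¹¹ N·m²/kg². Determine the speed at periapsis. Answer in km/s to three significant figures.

μ = GM = 6.674×10⁻¹¹ × 6.417×10²³ = 4.283×10¹³ m³/s².
Semi-major axis a = (r_p + r_a)/2 = 9888.5 km = 9.888×10⁶ m.
Vis-viva: v² = μ(2/r − 1/a) = 4.283×10¹³ × (5.639×10⁻⁷ − 1.011×10⁻⁷) = 1.982×10⁷ m²/s².
v = 4452 m/s = 4.452 km/s.

v ≈ 4.45 km/s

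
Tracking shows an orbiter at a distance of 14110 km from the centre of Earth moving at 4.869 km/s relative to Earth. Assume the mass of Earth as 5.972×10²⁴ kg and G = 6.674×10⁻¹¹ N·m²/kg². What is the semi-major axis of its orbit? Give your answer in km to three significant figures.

μ = GM = 6.674×10⁻¹¹ × 5.972×10²⁴ = 3.986×10¹⁴ m³/s².
r = 1.411×10⁷ m.
Vis-viva rearranged: 1/a = 2/r − v²/μ = 1.417×10⁻⁷ − 5.948×10⁻⁸ = 8.226×10⁻⁸ m⁻¹.
a = 1.216×10⁷ m = 12156 km.

a ≈ 12200 km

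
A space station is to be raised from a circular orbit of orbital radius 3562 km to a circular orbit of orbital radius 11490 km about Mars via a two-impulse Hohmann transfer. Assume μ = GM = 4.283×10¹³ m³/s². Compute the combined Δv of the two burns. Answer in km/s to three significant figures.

r₁ = 3562 km = 3.562×10⁶ m.
r₂ = 11490 km = 1.149×10⁷ m.
Transfer ellipse a_t = (r₁ + r₂)/2 = 7.526×10⁶ m.
At r₁: circular v_c1 = √(μ/r₁) = 3468 m/s; transfer-periapsis v_p = √[μ(2/r₁ − 1/a_t)] = 4285 m/s.
Δv₁ = v_p − v_c1 = 817.0 m/s.
At r₂: circular v_c2 = √(μ/r₂) = 1931 m/s; transfer-apoapsis v_a = √[μ(2/r₂ − 1/a_t)] = 1328 m/s.
Δv₂ = v_c2 − v_a = 602.4 m/s.
Total Δv = Δv₁ + Δv₂ = 1419 m/s = 1.419 km/s.

Δv_total ≈ 1.42 km/s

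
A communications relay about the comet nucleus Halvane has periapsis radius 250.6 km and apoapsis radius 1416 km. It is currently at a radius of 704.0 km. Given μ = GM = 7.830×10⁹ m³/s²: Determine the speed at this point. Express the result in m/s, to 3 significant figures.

Semi-major axis a = (r_p + r_a)/2 = 833.30 km = 8.333×10⁵ m.
Vis-viva: v² = μ(2/r − 1/a) = 7.830×10⁹ × (2.841×10⁻⁶ − 1.200×10⁻⁶) = 1.285×10⁴ m²/s².
v = 113.3 m/s.

v ≈ 113 m/s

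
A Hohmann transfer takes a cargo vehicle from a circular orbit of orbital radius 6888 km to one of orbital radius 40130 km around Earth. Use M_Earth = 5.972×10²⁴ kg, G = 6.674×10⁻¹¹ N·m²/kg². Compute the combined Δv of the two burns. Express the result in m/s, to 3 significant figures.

μ = GM = 6.674×10⁻¹¹ × 5.972×10²⁴ = 3.986×10¹⁴ m³/s².
r₁ = 6888 km = 6.888×10⁶ m.
r₂ = 40130 km = 4.013×10⁷ m.
Transfer ellipse a_t = (r₁ + r₂)/2 = 2.351×10⁷ m.
At r₁: circular v_c1 = √(μ/r₁) = 7607 m/s; transfer-perigee v_p = √[μ(2/r₁ − 1/a_t)] = 9939 m/s.
Δv₁ = v_p − v_c1 = 2332 m/s.
At r₂: circular v_c2 = √(μ/r₂) = 3152 m/s; transfer-apogee v_a = √[μ(2/r₂ − 1/a_t)] = 1706 m/s.
Δv₂ = v_c2 − v_a = 1446 m/s.
Total Δv = Δv₁ + Δv₂ = 3777 m/s.

Δv_total ≈ 3780 m/s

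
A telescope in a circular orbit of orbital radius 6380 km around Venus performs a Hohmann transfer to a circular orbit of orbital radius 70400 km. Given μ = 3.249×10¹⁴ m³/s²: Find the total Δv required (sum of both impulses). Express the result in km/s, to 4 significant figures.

r₁ = 6380 km = 6.380×10⁶ m.
r₂ = 70400 km = 7.040×10⁷ m.
Transfer ellipse a_t = (r₁ + r₂)/2 = 3.839×10⁷ m.
At r₁: circular v_c1 = √(μ/r₁) = 7136 m/s; transfer-periapsis v_p = √[μ(2/r₁ − 1/a_t)] = 9664 m/s.
Δv₁ = v_p − v_c1 = 2528 m/s.
At r₂: circular v_c2 = √(μ/r₂) = 2148 m/s; transfer-apoapsis v_a = √[μ(2/r₂ − 1/a_t)] = 875.8 m/s.
Δv₂ = v_c2 − v_a = 1272 m/s.
Total Δv = Δv₁ + Δv₂ = 3800 m/s = 3.800 km/s.

Δv_total ≈ 3.800 km/s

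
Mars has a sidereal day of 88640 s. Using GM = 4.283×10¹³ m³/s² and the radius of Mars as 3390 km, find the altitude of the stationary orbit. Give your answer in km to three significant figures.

h_sync ≈ 17000 km

A synchronous orbit has period T, so by Kepler's third law a = (μT²/4π²)^(1/3).
μT²/4π² = 4.283×10¹³ × (8.864×10⁴)² / 39.48 = 8.524×10²¹ m³.
a = 2.043×10⁷ m = 20428 km.
Altitude h = a − R = 20428 − 3390 = 17038 km.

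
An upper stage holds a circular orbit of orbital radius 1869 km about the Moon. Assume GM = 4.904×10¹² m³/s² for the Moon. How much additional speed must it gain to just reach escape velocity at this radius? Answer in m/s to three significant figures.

r = 1869 km = 1.869×10⁶ m.
Circular speed v_c = √(μ/r) = 1620 m/s.
Escape speed v_esc = √(2μ/r) = √2 × v_c = 2291 m/s.
Δv = v_esc − v_c = 671.0 m/s.

Δv ≈ 671 m/s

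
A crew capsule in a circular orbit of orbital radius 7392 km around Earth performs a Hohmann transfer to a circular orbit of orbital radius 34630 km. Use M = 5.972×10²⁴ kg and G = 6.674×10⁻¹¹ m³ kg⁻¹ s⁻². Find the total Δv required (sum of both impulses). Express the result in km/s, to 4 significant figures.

Δv_total ≈ 3.464 km/s

μ = GM = 6.674×10⁻¹¹ × 5.972×10²⁴ = 3.986×10¹⁴ m³/s².
r₁ = 7392 km = 7.392×10⁶ m.
r₂ = 34630 km = 3.463×10⁷ m.
Transfer ellipse a_t = (r₁ + r₂)/2 = 2.101×10⁷ m.
At r₁: circular v_c1 = √(μ/r₁) = 7343 m/s; transfer-perigee v_p = √[μ(2/r₁ − 1/a_t)] = 9427 m/s.
Δv₁ = v_p − v_c1 = 2084 m/s.
At r₂: circular v_c2 = √(μ/r₂) = 3393 m/s; transfer-apogee v_a = √[μ(2/r₂ − 1/a_t)] = 2012 m/s.
Δv₂ = v_c2 − v_a = 1380 m/s.
Total Δv = Δv₁ + Δv₂ = 3464 m/s = 3.464 km/s.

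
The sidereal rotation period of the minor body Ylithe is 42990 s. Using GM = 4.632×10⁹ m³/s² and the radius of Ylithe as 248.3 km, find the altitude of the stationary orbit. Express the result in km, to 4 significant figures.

A synchronous orbit has period T, so by Kepler's third law a = (μT²/4π²)^(1/3).
μT²/4π² = 4.632×10⁹ × (4.299×10⁴)² / 39.48 = 2.168×10¹⁷ m³.
a = 6.008×10⁵ m = 600.78 km.
Altitude h = a − R = 600.78 − 248.3 = 352.48 km.

h_sync ≈ 352.5 km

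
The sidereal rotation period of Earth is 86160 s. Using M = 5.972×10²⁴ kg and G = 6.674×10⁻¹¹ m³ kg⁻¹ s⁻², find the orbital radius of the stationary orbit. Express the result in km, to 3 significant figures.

r_sync ≈ 42200 km

μ = GM = 6.674×10⁻¹¹ × 5.972×10²⁴ = 3.986×10¹⁴ m³/s².
A synchronous orbit has period T, so by Kepler's third law a = (μT²/4π²)^(1/3).
μT²/4π² = 3.986×10¹⁴ × (8.616×10⁴)² / 39.48 = 7.495×10²² m³.
a = 4.216×10⁷ m = 42162 km.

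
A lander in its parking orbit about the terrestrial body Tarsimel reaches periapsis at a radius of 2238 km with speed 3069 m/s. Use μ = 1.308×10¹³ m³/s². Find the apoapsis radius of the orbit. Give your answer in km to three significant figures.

r_p = 2.238×10⁶ m.
Specific energy ε = v²/2 − μ/r = -1.135×10⁶ J/kg, so a = −μ/(2ε) = 5.761×10⁶ m.
The apsides satisfy r_p + r_a = 2a, so the apoapsis radius is 2a − r_p = 9.285×10⁶ m = 9285.0 km.

apoapsis radius ≈ 9280 km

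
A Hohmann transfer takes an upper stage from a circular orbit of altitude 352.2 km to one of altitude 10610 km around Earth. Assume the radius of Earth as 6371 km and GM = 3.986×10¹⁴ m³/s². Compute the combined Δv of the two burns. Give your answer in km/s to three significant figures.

Δv_total ≈ 2.71 km/s

r₁ = 6371 + 352.2 = 6723.2 km = 6.7232×10⁶ m.
r₂ = 6371 + 10610 = 16981 km = 1.6981×10⁷ m.
Transfer ellipse a_t = (r₁ + r₂)/2 = 1.185×10⁷ m.
At r₁: circular v_c1 = √(μ/r₁) = 7700 m/s; transfer-perigee v_p = √[μ(2/r₁ − 1/a_t)] = 9216 m/s.
Δv₁ = v_p − v_c1 = 1517 m/s.
At r₂: circular v_c2 = √(μ/r₂) = 4845 m/s; transfer-apogee v_a = √[μ(2/r₂ − 1/a_t)] = 3649 m/s.
Δv₂ = v_c2 − v_a = 1196 m/s.
Total Δv = Δv₁ + Δv₂ = 2713 m/s = 2.713 km/s.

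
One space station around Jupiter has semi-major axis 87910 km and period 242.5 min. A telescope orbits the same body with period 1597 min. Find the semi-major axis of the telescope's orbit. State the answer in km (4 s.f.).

Kepler's third law: a³ ∝ T², so a₂ = a₁ (T₂/T₁)^(2/3).
T₂/T₁ = 6.586, (T₂/T₁)^(2/3) = 3.513.
a₂ = 87910 × 3.513 = 3.089×10⁵ km.

a₂ ≈ 3.089×10⁵ km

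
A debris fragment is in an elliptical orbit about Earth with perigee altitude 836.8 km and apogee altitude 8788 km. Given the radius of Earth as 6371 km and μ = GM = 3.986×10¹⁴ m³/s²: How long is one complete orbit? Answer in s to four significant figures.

T ≈ 11770 s

r_p = 6371 + 836.8 = 7207.8 km = 7.2078×10⁶ m.
r_a = 6371 + 8788 = 15159 km = 1.5159×10⁷ m.
Semi-major axis a = (r_p + r_a)/2 = (7207.8 + 15159)/2 = 11183 km = 1.118×10⁷ m.
By Kepler's third law T = 2π√(a³/μ) = 2π × 1.873×10³ = 1.177×10⁴ s.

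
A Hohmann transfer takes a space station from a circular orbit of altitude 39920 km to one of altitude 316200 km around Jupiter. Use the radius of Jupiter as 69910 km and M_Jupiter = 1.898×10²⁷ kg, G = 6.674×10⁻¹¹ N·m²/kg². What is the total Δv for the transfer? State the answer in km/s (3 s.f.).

Δv_total ≈ 14.5 km/s

μ = GM = 6.674×10⁻¹¹ × 1.898×10²⁷ = 1.267×10¹⁷ m³/s².
r₁ = 69910 + 39920 = 109830 km = 1.0983×10⁸ m.
r₂ = 69910 + 316200 = 386110 km = 3.8611×10⁸ m.
Transfer ellipse a_t = (r₁ + r₂)/2 = 2.480×10⁸ m.
At r₁: circular v_c1 = √(μ/r₁) = 33960 m/s; transfer-perijove v_p = √[μ(2/r₁ − 1/a_t)] = 42380 m/s.
Δv₁ = v_p − v_c1 = 8417 m/s.
At r₂: circular v_c2 = √(μ/r₂) = 18110 m/s; transfer-apojove v_a = √[μ(2/r₂ − 1/a_t)] = 12050 m/s.
Δv₂ = v_c2 − v_a = 6058 m/s.
Total Δv = Δv₁ + Δv₂ = 14470 m/s = 14.47 km/s.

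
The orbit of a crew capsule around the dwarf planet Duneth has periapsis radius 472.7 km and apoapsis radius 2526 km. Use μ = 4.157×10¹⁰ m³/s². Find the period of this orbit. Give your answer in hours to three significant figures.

Semi-major axis a = (r_p + r_a)/2 = (472.70 + 2526.0)/2 = 1499.3 km = 1.499×10⁶ m.
By Kepler's third law T = 2π√(a³/μ) = 2π × 9.005×10³ = 5.658×10⁴ s.
= 15.72 hours.

T ≈ 15.7 hours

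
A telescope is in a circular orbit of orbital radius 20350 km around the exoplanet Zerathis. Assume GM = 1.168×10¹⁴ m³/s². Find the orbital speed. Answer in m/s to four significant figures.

v ≈ 2396 m/s

r = 20350 km = 2.035×10⁷ m.
For a circular orbit v = √(μ/r) = √(1.168×10¹⁴ / 2.035×10⁷) = √(5.740×10⁶) = 2396 m/s.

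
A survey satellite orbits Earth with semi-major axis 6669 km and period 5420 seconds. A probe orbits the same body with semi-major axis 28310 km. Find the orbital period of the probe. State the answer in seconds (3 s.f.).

Kepler's third law: T² ∝ a³, so T₂ = T₁ (a₂/a₁)^(3/2).
a₂/a₁ = 4.245, (a₂/a₁)^(3/2) = 8.746.
T₂ = 5420 × 8.746 = 47400 seconds.

T₂ ≈ 47400 seconds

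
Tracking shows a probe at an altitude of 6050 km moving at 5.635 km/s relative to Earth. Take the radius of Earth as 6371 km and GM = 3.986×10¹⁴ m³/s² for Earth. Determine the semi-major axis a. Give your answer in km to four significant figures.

r = 6371 + 6050 = 12421 km = 1.242×10⁷ m.
Vis-viva rearranged: 1/a = 2/r − v²/μ = 1.610×10⁻⁷ − 7.966×10⁻⁸ = 8.136×10⁻⁸ m⁻¹.
a = 1.229×10⁷ m = 12292 km.

a ≈ 12290 km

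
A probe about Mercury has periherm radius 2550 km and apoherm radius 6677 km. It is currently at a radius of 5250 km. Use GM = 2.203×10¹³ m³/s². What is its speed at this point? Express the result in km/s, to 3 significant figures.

v ≈ 1.90 km/s

Semi-major axis a = (r_p + r_a)/2 = 4613.5 km = 4.614×10⁶ m.
Vis-viva: v² = μ(2/r − 1/a) = 2.203×10¹³ × (3.810×10⁻⁷ − 2.168×10⁻⁷) = 3.617×10⁶ m²/s².
v = 1902 m/s = 1.902 km/s.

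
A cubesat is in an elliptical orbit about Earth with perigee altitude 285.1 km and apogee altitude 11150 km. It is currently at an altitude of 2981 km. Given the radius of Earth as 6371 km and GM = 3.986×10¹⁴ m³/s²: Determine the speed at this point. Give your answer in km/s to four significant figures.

r_p = 6371 + 285.1 = 6656.1 km = 6.6561×10⁶ m.
r_a = 6371 + 11150 = 17521 km = 1.7521×10⁷ m.
r = 6371 + 2981 = 9352.0 km = 9.352×10⁶ m.
Semi-major axis a = (r_p + r_a)/2 = 12089 km = 1.209×10⁷ m.
Vis-viva: v² = μ(2/r − 1/a) = 3.986×10¹⁴ × (2.139×10⁻⁷ − 8.272×10⁻⁸) = 5.227×10⁷ m²/s².
v = 7230 m/s = 7.230 km/s.

v ≈ 7.230 km/s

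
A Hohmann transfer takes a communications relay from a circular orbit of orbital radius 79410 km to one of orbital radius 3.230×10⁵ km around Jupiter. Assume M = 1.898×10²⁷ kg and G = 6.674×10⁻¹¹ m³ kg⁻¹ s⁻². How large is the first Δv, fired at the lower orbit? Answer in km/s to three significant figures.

Δv ≈ 10.7 km/s

μ = GM = 6.674×10⁻¹¹ × 1.898×10²⁷ = 1.267×10¹⁷ m³/s².
r₁ = 79410 km = 7.941×10⁷ m.
r₂ = 3.230×10⁵ km = 3.230×10⁸ m.
Transfer ellipse a_t = (r₁ + r₂)/2 = 2.012×10⁸ m.
At r₁: circular v_c1 = √(μ/r₁) = 39940 m/s; transfer-perijove v_p = √[μ(2/r₁ − 1/a_t)] = 50600 m/s.
Δv₁ = v_p − v_c1 = 10660 m/s.
= 10.66 km/s.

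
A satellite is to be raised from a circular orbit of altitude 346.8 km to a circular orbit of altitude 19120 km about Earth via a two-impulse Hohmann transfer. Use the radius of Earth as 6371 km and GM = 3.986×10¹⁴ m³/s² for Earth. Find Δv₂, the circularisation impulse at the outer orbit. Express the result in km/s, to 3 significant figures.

r₁ = 6371 + 346.8 = 6717.8 km = 6.7178×10⁶ m.
r₂ = 6371 + 19120 = 25491 km = 2.5491×10⁷ m.
Transfer ellipse a_t = (r₁ + r₂)/2 = 1.610×10⁷ m.
At r₁: circular v_c1 = √(μ/r₁) = 7703 m/s; transfer-perigee v_p = √[μ(2/r₁ − 1/a_t)] = 9691 m/s.
At r₂: circular v_c2 = √(μ/r₂) = 3954 m/s; transfer-apogee v_a = √[μ(2/r₂ − 1/a_t)] = 2554 m/s.
Δv₂ = v_c2 − v_a = 1400 m/s.
= 1.400 km/s.

Δv ≈ 1.40 km/s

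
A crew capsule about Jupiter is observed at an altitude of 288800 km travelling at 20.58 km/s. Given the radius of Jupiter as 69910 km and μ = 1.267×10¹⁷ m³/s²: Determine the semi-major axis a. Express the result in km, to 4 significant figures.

a ≈ 4.479×10⁵ km

r = 69910 + 288800 = 3.5871×10⁵ km = 3.587×10⁸ m.
Specific orbital energy ε = v²/2 − μ/r = (20580)²/2 − 1.267×10¹⁷/3.587×10⁸ = -1.414×10⁸ J/kg.
Since ε = −μ/(2a), a = −μ/(2ε) = 4.479×10⁸ m = 4.4789×10⁵ km.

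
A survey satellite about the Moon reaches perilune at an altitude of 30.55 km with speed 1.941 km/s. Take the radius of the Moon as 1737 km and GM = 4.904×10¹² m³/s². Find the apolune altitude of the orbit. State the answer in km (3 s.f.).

apolune altitude ≈ 2000 km

r_p = 1737 + 30.55 = 1767.5 km = 1.768×10⁶ m.
Specific energy ε = v²/2 − μ/r = -8.907×10⁵ J/kg, so a = −μ/(2ε) = 2.753×10⁶ m.
The apsides satisfy r_p + r_a = 2a, so the apolune radius is 2a − r_p = 3.738×10⁶ m = 3738.1 km.
Apolune altitude = 3738.1 − 1737 = 2001.1 km.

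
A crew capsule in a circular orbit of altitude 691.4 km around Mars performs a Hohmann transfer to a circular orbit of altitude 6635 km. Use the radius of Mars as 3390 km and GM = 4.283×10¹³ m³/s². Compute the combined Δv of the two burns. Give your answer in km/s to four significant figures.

r₁ = 3390 + 691.4 = 4081.4 km = 4.0814×10⁶ m.
r₂ = 3390 + 6635 = 10025 km = 1.0025×10⁷ m.
Transfer ellipse a_t = (r₁ + r₂)/2 = 7.053×10⁶ m.
At r₁: circular v_c1 = √(μ/r₁) = 3239 m/s; transfer-periapsis v_p = √[μ(2/r₁ − 1/a_t)] = 3862 m/s.
Δv₁ = v_p − v_c1 = 622.6 m/s.
At r₂: circular v_c2 = √(μ/r₂) = 2067 m/s; transfer-apoapsis v_a = √[μ(2/r₂ − 1/a_t)] = 1572 m/s.
Δv₂ = v_c2 − v_a = 494.6 m/s.
Total Δv = Δv₁ + Δv₂ = 1117 m/s = 1.117 km/s.

Δv_total ≈ 1.117 km/s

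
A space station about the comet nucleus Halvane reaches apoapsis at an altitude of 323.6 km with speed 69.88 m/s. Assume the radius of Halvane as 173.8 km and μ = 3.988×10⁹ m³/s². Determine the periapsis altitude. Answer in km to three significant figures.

r_a = 173.8 + 323.6 = 497.40 km = 4.974×10⁵ m.
Specific energy ε = v²/2 − μ/r = -5.576×10³ J/kg, so a = −μ/(2ε) = 3.576×10⁵ m.
The apsides satisfy r_p + r_a = 2a, so the periapsis radius is 2a − r_a = 2.178×10⁵ m = 217.80 km.
Periapsis altitude = 217.80 − 173.8 = 43.997 km.

periapsis altitude ≈ 44.0 km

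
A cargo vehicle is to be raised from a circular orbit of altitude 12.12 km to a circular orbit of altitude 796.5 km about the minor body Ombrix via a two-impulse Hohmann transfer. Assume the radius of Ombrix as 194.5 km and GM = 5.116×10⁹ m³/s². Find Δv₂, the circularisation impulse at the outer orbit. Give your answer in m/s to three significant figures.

r₁ = 194.5 + 12.12 = 206.62 km = 2.0662×10⁵ m.
r₂ = 194.5 + 796.5 = 991.00 km = 9.9100×10⁵ m.
Transfer ellipse a_t = (r₁ + r₂)/2 = 5.988×10⁵ m.
At r₁: circular v_c1 = √(μ/r₁) = 157.4 m/s; transfer-periapsis v_p = √[μ(2/r₁ − 1/a_t)] = 202.4 m/s.
At r₂: circular v_c2 = √(μ/r₂) = 71.85 m/s; transfer-apoapsis v_a = √[μ(2/r₂ − 1/a_t)] = 42.21 m/s.
Δv₂ = v_c2 − v_a = 29.64 m/s.

Δv ≈ 29.6 m/s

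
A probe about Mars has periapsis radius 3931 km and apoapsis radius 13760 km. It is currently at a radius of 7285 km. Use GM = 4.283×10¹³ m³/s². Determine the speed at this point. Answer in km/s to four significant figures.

Semi-major axis a = (r_p + r_a)/2 = 8845.5 km = 8.846×10⁶ m.
Vis-viva: v² = μ(2/r − 1/a) = 4.283×10¹³ × (2.745×10⁻⁷ − 1.131×10⁻⁷) = 6.916×10⁶ m²/s².
v = 2630 m/s = 2.630 km/s.

v ≈ 2.630 km/s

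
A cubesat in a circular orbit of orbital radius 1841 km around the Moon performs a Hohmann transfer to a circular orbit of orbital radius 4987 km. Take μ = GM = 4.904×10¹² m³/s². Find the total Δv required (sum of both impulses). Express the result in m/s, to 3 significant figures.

r₁ = 1841 km = 1.841×10⁶ m.
r₂ = 4987 km = 4.987×10⁶ m.
Transfer ellipse a_t = (r₁ + r₂)/2 = 3.414×10⁶ m.
At r₁: circular v_c1 = √(μ/r₁) = 1632 m/s; transfer-perilune v_p = √[μ(2/r₁ − 1/a_t)] = 1973 m/s.
Δv₁ = v_p − v_c1 = 340.5 m/s.
At r₂: circular v_c2 = √(μ/r₂) = 991.6 m/s; transfer-apolune v_a = √[μ(2/r₂ − 1/a_t)] = 728.2 m/s.
Δv₂ = v_c2 − v_a = 263.4 m/s.
Total Δv = Δv₁ + Δv₂ = 603.9 m/s.

Δv_total ≈ 604 m/s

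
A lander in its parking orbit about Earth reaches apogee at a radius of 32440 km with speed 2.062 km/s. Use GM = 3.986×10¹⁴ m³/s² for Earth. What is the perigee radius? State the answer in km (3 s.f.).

r_a = 3.244×10⁷ m.
Specific energy ε = v²/2 − μ/r = -1.016×10⁷ J/kg, so a = −μ/(2ε) = 1.961×10⁷ m.
The apsides satisfy r_p + r_a = 2a, so the perigee radius is 2a − r_a = 6.787×10⁶ m = 6787.0 km.

perigee radius ≈ 6790 km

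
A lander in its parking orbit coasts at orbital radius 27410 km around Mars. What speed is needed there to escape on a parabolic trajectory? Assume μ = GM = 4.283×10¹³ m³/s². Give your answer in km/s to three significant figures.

r = 27410 km = 2.741×10⁷ m.
Escape speed v_esc = √(2μ/r) = √(2 × 4.283×10¹³ / 2.741×10⁷) = √(3.125×10⁶) = 1768 m/s.
= 1.768 km/s.

v_esc ≈ 1.77 km/s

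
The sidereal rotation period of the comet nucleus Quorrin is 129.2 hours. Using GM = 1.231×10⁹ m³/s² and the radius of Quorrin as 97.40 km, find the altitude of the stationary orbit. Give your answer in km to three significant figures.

h_sync ≈ 1790 km

T = 129.2 hours = 4.651×10⁵ s.
A synchronous orbit has period T, so by Kepler's third law a = (μT²/4π²)^(1/3).
μT²/4π² = 1.231×10⁹ × (4.651×10⁵)² / 39.48 = 6.746×10¹⁸ m³.
a = 1.889×10⁶ m = 1889.5 km.
Altitude h = a − R = 1889.5 − 97.40 = 1792.1 km.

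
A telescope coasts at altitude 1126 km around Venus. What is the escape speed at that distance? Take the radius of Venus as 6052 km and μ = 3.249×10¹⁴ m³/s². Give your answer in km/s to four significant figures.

r = 6052 + 1126 = 7178.0 km = 7.1780×10⁶ m.
Escape speed v_esc = √(2μ/r) = √(2 × 3.249×10¹⁴ / 7.178×10⁶) = √(9.053×10⁷) = 9515 m/s.
= 9.515 km/s.

v_esc ≈ 9.515 km/s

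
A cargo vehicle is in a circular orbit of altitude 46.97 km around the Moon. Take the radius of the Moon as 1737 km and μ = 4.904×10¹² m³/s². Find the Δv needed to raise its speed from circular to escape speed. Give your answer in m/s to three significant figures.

r = 1737 + 46.97 = 1784.0 km = 1.7840×10⁶ m.
Circular speed v_c = √(μ/r) = 1658 m/s.
Escape speed v_esc = √(2μ/r) = √2 × v_c = 2345 m/s.
Δv = v_esc − v_c = 686.8 m/s.

Δv ≈ 687 m/s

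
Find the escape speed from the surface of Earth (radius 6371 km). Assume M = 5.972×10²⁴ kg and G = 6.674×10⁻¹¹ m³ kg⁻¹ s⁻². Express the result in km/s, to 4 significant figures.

v_esc ≈ 11.19 km/s

μ = GM = 6.674×10⁻¹¹ × 5.972×10²⁴ = 3.986×10¹⁴ m³/s².
r = R = 6.371×10⁶ m.
Escape speed v_esc = √(2μ/r) = √(2 × 3.986×10¹⁴ / 6.371×10⁶) = √(1.251×10⁸) = 11190 m/s.
= 11.19 km/s.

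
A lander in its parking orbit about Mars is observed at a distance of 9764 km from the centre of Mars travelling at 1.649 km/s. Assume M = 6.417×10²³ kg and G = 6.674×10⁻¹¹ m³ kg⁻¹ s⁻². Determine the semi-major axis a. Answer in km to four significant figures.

μ = GM = 6.674×10⁻¹¹ × 6.417×10²³ = 4.283×10¹³ m³/s².
r = 9.764×10⁶ m.
Vis-viva rearranged: 1/a = 2/r − v²/μ = 2.048×10⁻⁷ − 6.349×10⁻⁸ = 1.413×10⁻⁷ m⁻¹.
a = 7.075×10⁶ m = 7075.1 km.

a ≈ 7075 km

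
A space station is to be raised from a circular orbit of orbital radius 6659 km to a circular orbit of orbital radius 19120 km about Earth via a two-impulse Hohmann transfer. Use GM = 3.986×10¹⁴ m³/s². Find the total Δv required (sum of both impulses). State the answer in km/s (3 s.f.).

Δv_total ≈ 2.97 km/s

r₁ = 6659 km = 6.659×10⁶ m.
r₂ = 19120 km = 1.912×10⁷ m.
Transfer ellipse a_t = (r₁ + r₂)/2 = 1.289×10⁷ m.
At r₁: circular v_c1 = √(μ/r₁) = 7737 m/s; transfer-perigee v_p = √[μ(2/r₁ − 1/a_t)] = 9423 m/s.
Δv₁ = v_p − v_c1 = 1686 m/s.
At r₂: circular v_c2 = √(μ/r₂) = 4566 m/s; transfer-apogee v_a = √[μ(2/r₂ − 1/a_t)] = 3282 m/s.
Δv₂ = v_c2 − v_a = 1284 m/s.
Total Δv = Δv₁ + Δv₂ = 2970 m/s = 2.970 km/s.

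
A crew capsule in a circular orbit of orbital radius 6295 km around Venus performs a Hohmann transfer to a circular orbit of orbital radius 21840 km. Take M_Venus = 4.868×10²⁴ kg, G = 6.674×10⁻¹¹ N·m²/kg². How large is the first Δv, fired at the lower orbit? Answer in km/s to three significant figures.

Δv ≈ 1.77 km/s

μ = GM = 6.674×10⁻¹¹ × 4.868×10²⁴ = 3.249×10¹⁴ m³/s².
r₁ = 6295 km = 6.295×10⁶ m.
r₂ = 21840 km = 2.184×10⁷ m.
Transfer ellipse a_t = (r₁ + r₂)/2 = 1.407×10⁷ m.
At r₁: circular v_c1 = √(μ/r₁) = 7184 m/s; transfer-periapsis v_p = √[μ(2/r₁ − 1/a_t)] = 8951 m/s.
Δv₁ = v_p − v_c1 = 1767 m/s.
= 1.767 km/s.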